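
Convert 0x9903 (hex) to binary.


Each hex digit → 4 binary bits:
  9 = 1001
  9 = 1001
  0 = 0000
  3 = 0011
Concatenate: 1001 1001 0000 0011
= 1001100100000011


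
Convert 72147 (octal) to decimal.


Positional values:
Position 0: 7 × 8^0 = 7
Position 1: 4 × 8^1 = 32
Position 2: 1 × 8^2 = 64
Position 3: 2 × 8^3 = 1024
Position 4: 7 × 8^4 = 28672
Sum = 7 + 32 + 64 + 1024 + 28672
= 29799


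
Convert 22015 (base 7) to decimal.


Positional values (base 7):
  5 × 7^0 = 5 × 1 = 5
  1 × 7^1 = 1 × 7 = 7
  0 × 7^2 = 0 × 49 = 0
  2 × 7^3 = 2 × 343 = 686
  2 × 7^4 = 2 × 2401 = 4802
Sum = 5 + 7 + 0 + 686 + 4802
= 5500


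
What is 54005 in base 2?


Divide by 2 repeatedly:
54005 ÷ 2 = 27002 remainder 1
27002 ÷ 2 = 13501 remainder 0
13501 ÷ 2 = 6750 remainder 1
6750 ÷ 2 = 3375 remainder 0
3375 ÷ 2 = 1687 remainder 1
1687 ÷ 2 = 843 remainder 1
843 ÷ 2 = 421 remainder 1
421 ÷ 2 = 210 remainder 1
210 ÷ 2 = 105 remainder 0
105 ÷ 2 = 52 remainder 1
52 ÷ 2 = 26 remainder 0
26 ÷ 2 = 13 remainder 0
13 ÷ 2 = 6 remainder 1
6 ÷ 2 = 3 remainder 0
3 ÷ 2 = 1 remainder 1
1 ÷ 2 = 0 remainder 1
Reading remainders bottom-up:
= 1101001011110101


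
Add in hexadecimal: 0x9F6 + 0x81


Align and add column by column (LSB to MSB, each column mod 16 with carry):
  09F6
+ 0081
  ----
  col 0: 6(6) + 1(1) + 0 (carry in) = 7 → 7(7), carry out 0
  col 1: F(15) + 8(8) + 0 (carry in) = 23 → 7(7), carry out 1
  col 2: 9(9) + 0(0) + 1 (carry in) = 10 → A(10), carry out 0
  col 3: 0(0) + 0(0) + 0 (carry in) = 0 → 0(0), carry out 0
Reading digits MSB→LSB: 0A77
Strip leading zeros: A77
= 0xA77


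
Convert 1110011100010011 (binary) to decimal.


Positional values:
Bit 0: 1 × 2^0 = 1
Bit 1: 1 × 2^1 = 2
Bit 4: 1 × 2^4 = 16
Bit 8: 1 × 2^8 = 256
Bit 9: 1 × 2^9 = 512
Bit 10: 1 × 2^10 = 1024
Bit 13: 1 × 2^13 = 8192
Bit 14: 1 × 2^14 = 16384
Bit 15: 1 × 2^15 = 32768
Sum = 1 + 2 + 16 + 256 + 512 + 1024 + 8192 + 16384 + 32768
= 59155


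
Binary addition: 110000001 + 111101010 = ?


Align and add column by column (LSB to MSB, carry propagating):
  0110000001
+ 0111101010
  ----------
  col 0: 1 + 0 + 0 (carry in) = 1 → bit 1, carry out 0
  col 1: 0 + 1 + 0 (carry in) = 1 → bit 1, carry out 0
  col 2: 0 + 0 + 0 (carry in) = 0 → bit 0, carry out 0
  col 3: 0 + 1 + 0 (carry in) = 1 → bit 1, carry out 0
  col 4: 0 + 0 + 0 (carry in) = 0 → bit 0, carry out 0
  col 5: 0 + 1 + 0 (carry in) = 1 → bit 1, carry out 0
  col 6: 0 + 1 + 0 (carry in) = 1 → bit 1, carry out 0
  col 7: 1 + 1 + 0 (carry in) = 2 → bit 0, carry out 1
  col 8: 1 + 1 + 1 (carry in) = 3 → bit 1, carry out 1
  col 9: 0 + 0 + 1 (carry in) = 1 → bit 1, carry out 0
Reading bits MSB→LSB: 1101101011
Strip leading zeros: 1101101011
= 1101101011


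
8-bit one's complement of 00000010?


Original: 00000010
Invert all bits:
  bit 0: 0 → 1
  bit 1: 0 → 1
  bit 2: 0 → 1
  bit 3: 0 → 1
  bit 4: 0 → 1
  bit 5: 0 → 1
  bit 6: 1 → 0
  bit 7: 0 → 1
= 11111101


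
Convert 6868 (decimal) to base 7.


Divide by 7 repeatedly:
6868 ÷ 7 = 981 remainder 1
981 ÷ 7 = 140 remainder 1
140 ÷ 7 = 20 remainder 0
20 ÷ 7 = 2 remainder 6
2 ÷ 7 = 0 remainder 2
Reading remainders bottom-up:
= 26011


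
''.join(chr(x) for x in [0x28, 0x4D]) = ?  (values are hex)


Codes (hex): 0x28 0x4D
Per-code ASCII lookup:
  0x28 = 40  (special character) → '('
  0x4D = 77  (range 65-90: uppercase, 77 - 65 = 12) → 'M'
= '(M'


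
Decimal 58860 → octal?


Divide by 8 repeatedly:
58860 ÷ 8 = 7357 remainder 4
7357 ÷ 8 = 919 remainder 5
919 ÷ 8 = 114 remainder 7
114 ÷ 8 = 14 remainder 2
14 ÷ 8 = 1 remainder 6
1 ÷ 8 = 0 remainder 1
Reading remainders bottom-up:
= 0o162754


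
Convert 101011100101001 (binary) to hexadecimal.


Group into 4-bit nibbles: 0101011100101001
  0101 = 5
  0111 = 7
  0010 = 2
  1001 = 9
= 0x5729


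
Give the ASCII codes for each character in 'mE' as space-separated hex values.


String: 'mE'  (2 characters)
Per-character ASCII lookup:
  'm': lowercase starts at 97: 'm' = 97 + 12 = 109 → 0x6D
  'E': uppercase starts at 65: 'E' = 65 + 4 = 69 → 0x45
= 0x6D 0x45


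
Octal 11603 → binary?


Each octal digit → 3 binary bits:
  1 = 001
  1 = 001
  6 = 110
  0 = 000
  3 = 011
Concatenate: 001 001 110 000 011
= 001001110000011


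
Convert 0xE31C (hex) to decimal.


Positional values:
Position 0: C × 16^0 = 12 × 1 = 12
Position 1: 1 × 16^1 = 1 × 16 = 16
Position 2: 3 × 16^2 = 3 × 256 = 768
Position 3: E × 16^3 = 14 × 4096 = 57344
Sum = 12 + 16 + 768 + 57344
= 58140


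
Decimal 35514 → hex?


Divide by 16 repeatedly:
35514 ÷ 16 = 2219 remainder 10 (A)
2219 ÷ 16 = 138 remainder 11 (B)
138 ÷ 16 = 8 remainder 10 (A)
8 ÷ 16 = 0 remainder 8 (8)
Reading remainders bottom-up:
= 0x8ABA


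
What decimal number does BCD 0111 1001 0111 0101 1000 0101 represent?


Each 4-bit group → digit:
  0111 → 7
  1001 → 9
  0111 → 7
  0101 → 5
  1000 → 8
  0101 → 5
= 797585


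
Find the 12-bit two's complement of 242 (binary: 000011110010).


Original: 000011110010
Step 1 - Invert all bits: 111100001101
Step 2 - Add 1: 111100001101 + 1
= 111100001110 (represents -242)


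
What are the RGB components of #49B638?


Hex: #49B638
R = 49₁₆ = 73
G = B6₁₆ = 182
B = 38₁₆ = 56
= RGB(73, 182, 56)


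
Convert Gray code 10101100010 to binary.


Gray code: 10101100010
MSB stays the same: 1
Each subsequent bit = prev_binary XOR current_gray:
  B[1] = 1 XOR 0 = 1
  B[2] = 1 XOR 1 = 0
  B[3] = 0 XOR 0 = 0
  B[4] = 0 XOR 1 = 1
  B[5] = 1 XOR 1 = 0
  B[6] = 0 XOR 0 = 0
  B[7] = 0 XOR 0 = 0
  B[8] = 0 XOR 0 = 0
  B[9] = 0 XOR 1 = 1
  B[10] = 1 XOR 0 = 1
= 11001000011 (1603 decimal)


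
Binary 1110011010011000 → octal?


Group into 3-bit groups: 001110011010011000
  001 = 1
  110 = 6
  011 = 3
  010 = 2
  011 = 3
  000 = 0
= 0o163230


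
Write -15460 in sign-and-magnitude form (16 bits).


Sign bit: 1 (negative)
Magnitude: 15460 = 011110001100100
= 1011110001100100


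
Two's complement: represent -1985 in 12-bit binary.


Original: 011111000001
Step 1 - Invert all bits: 100000111110
Step 2 - Add 1: 100000111110 + 1
= 100000111111 (represents -1985)


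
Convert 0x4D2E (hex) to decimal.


Positional values:
Position 0: E × 16^0 = 14 × 1 = 14
Position 1: 2 × 16^1 = 2 × 16 = 32
Position 2: D × 16^2 = 13 × 256 = 3328
Position 3: 4 × 16^3 = 4 × 4096 = 16384
Sum = 14 + 32 + 3328 + 16384
= 19758


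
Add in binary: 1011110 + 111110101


Align and add column by column (LSB to MSB, carry propagating):
  0001011110
+ 0111110101
  ----------
  col 0: 0 + 1 + 0 (carry in) = 1 → bit 1, carry out 0
  col 1: 1 + 0 + 0 (carry in) = 1 → bit 1, carry out 0
  col 2: 1 + 1 + 0 (carry in) = 2 → bit 0, carry out 1
  col 3: 1 + 0 + 1 (carry in) = 2 → bit 0, carry out 1
  col 4: 1 + 1 + 1 (carry in) = 3 → bit 1, carry out 1
  col 5: 0 + 1 + 1 (carry in) = 2 → bit 0, carry out 1
  col 6: 1 + 1 + 1 (carry in) = 3 → bit 1, carry out 1
  col 7: 0 + 1 + 1 (carry in) = 2 → bit 0, carry out 1
  col 8: 0 + 1 + 1 (carry in) = 2 → bit 0, carry out 1
  col 9: 0 + 0 + 1 (carry in) = 1 → bit 1, carry out 0
Reading bits MSB→LSB: 1001010011
Strip leading zeros: 1001010011
= 1001010011


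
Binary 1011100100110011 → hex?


Group into 4-bit nibbles: 1011100100110011
  1011 = B
  1001 = 9
  0011 = 3
  0011 = 3
= 0xB933


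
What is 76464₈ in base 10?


Positional values:
Position 0: 4 × 8^0 = 4
Position 1: 6 × 8^1 = 48
Position 2: 4 × 8^2 = 256
Position 3: 6 × 8^3 = 3072
Position 4: 7 × 8^4 = 28672
Sum = 4 + 48 + 256 + 3072 + 28672
= 32052


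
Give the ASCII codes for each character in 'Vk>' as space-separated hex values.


String: 'Vk>'  (3 characters)
Per-character ASCII lookup:
  'V': uppercase starts at 65: 'V' = 65 + 21 = 86 → 0x56
  'k': lowercase starts at 97: 'k' = 97 + 10 = 107 → 0x6B
  '>': special character: '>' = 62 → 0x3E
= 0x56 0x6B 0x3E


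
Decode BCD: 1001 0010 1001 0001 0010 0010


Each 4-bit group → digit:
  1001 → 9
  0010 → 2
  1001 → 9
  0001 → 1
  0010 → 2
  0010 → 2
= 929122


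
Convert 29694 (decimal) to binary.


Divide by 2 repeatedly:
29694 ÷ 2 = 14847 remainder 0
14847 ÷ 2 = 7423 remainder 1
7423 ÷ 2 = 3711 remainder 1
3711 ÷ 2 = 1855 remainder 1
1855 ÷ 2 = 927 remainder 1
927 ÷ 2 = 463 remainder 1
463 ÷ 2 = 231 remainder 1
231 ÷ 2 = 115 remainder 1
115 ÷ 2 = 57 remainder 1
57 ÷ 2 = 28 remainder 1
28 ÷ 2 = 14 remainder 0
14 ÷ 2 = 7 remainder 0
7 ÷ 2 = 3 remainder 1
3 ÷ 2 = 1 remainder 1
1 ÷ 2 = 0 remainder 1
Reading remainders bottom-up:
= 111001111111110


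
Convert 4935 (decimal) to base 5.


Divide by 5 repeatedly:
4935 ÷ 5 = 987 remainder 0
987 ÷ 5 = 197 remainder 2
197 ÷ 5 = 39 remainder 2
39 ÷ 5 = 7 remainder 4
7 ÷ 5 = 1 remainder 2
1 ÷ 5 = 0 remainder 1
Reading remainders bottom-up:
= 124220


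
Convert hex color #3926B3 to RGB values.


Hex: #3926B3
R = 39₁₆ = 57
G = 26₁₆ = 38
B = B3₁₆ = 179
= RGB(57, 38, 179)


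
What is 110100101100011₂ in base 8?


Group into 3-bit groups: 110100101100011
  110 = 6
  100 = 4
  101 = 5
  100 = 4
  011 = 3
= 0o64543


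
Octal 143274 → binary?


Each octal digit → 3 binary bits:
  1 = 001
  4 = 100
  3 = 011
  2 = 010
  7 = 111
  4 = 100
Concatenate: 001 100 011 010 111 100
= 001100011010111100


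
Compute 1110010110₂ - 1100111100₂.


Align and subtract column by column (LSB to MSB, borrowing when needed):
  1110010110
- 1100111100
  ----------
  col 0: (0 - 0 borrow-in) - 0 → 0 - 0 = 0, borrow out 0
  col 1: (1 - 0 borrow-in) - 0 → 1 - 0 = 1, borrow out 0
  col 2: (1 - 0 borrow-in) - 1 → 1 - 1 = 0, borrow out 0
  col 3: (0 - 0 borrow-in) - 1 → borrow from next column: (0+2) - 1 = 1, borrow out 1
  col 4: (1 - 1 borrow-in) - 1 → borrow from next column: (0+2) - 1 = 1, borrow out 1
  col 5: (0 - 1 borrow-in) - 1 → borrow from next column: (-1+2) - 1 = 0, borrow out 1
  col 6: (0 - 1 borrow-in) - 0 → borrow from next column: (-1+2) - 0 = 1, borrow out 1
  col 7: (1 - 1 borrow-in) - 0 → 0 - 0 = 0, borrow out 0
  col 8: (1 - 0 borrow-in) - 1 → 1 - 1 = 0, borrow out 0
  col 9: (1 - 0 borrow-in) - 1 → 1 - 1 = 0, borrow out 0
Reading bits MSB→LSB: 0001011010
Strip leading zeros: 1011010
= 1011010


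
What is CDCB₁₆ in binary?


Each hex digit → 4 binary bits:
  C = 1100
  D = 1101
  C = 1100
  B = 1011
Concatenate: 1100 1101 1100 1011
= 1100110111001011


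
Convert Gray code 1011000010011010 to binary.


Gray code: 1011000010011010
MSB stays the same: 1
Each subsequent bit = prev_binary XOR current_gray:
  B[1] = 1 XOR 0 = 1
  B[2] = 1 XOR 1 = 0
  B[3] = 0 XOR 1 = 1
  B[4] = 1 XOR 0 = 1
  B[5] = 1 XOR 0 = 1
  B[6] = 1 XOR 0 = 1
  B[7] = 1 XOR 0 = 1
  B[8] = 1 XOR 1 = 0
  B[9] = 0 XOR 0 = 0
  B[10] = 0 XOR 0 = 0
  B[11] = 0 XOR 1 = 1
  B[12] = 1 XOR 1 = 0
  B[13] = 0 XOR 0 = 0
  B[14] = 0 XOR 1 = 1
  B[15] = 1 XOR 0 = 1
= 1101111100010011 (57107 decimal)


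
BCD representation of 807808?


Each digit → 4-bit binary:
  8 → 1000
  0 → 0000
  7 → 0111
  8 → 1000
  0 → 0000
  8 → 1000
= 1000 0000 0111 1000 0000 1000


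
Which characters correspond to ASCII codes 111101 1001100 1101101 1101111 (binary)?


Codes (binary): 111101 1001100 1101101 1101111
Per-code ASCII lookup:
  111101 = 61  (special character) → '='
  1001100 = 76  (range 65-90: uppercase, 76 - 65 = 11) → 'L'
  1101101 = 109  (range 97-122: lowercase, 109 - 97 = 12) → 'm'
  1101111 = 111  (range 97-122: lowercase, 111 - 97 = 14) → 'o'
= '=Lmo'


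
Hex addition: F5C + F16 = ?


Align and add column by column (LSB to MSB, each column mod 16 with carry):
  0F5C
+ 0F16
  ----
  col 0: C(12) + 6(6) + 0 (carry in) = 18 → 2(2), carry out 1
  col 1: 5(5) + 1(1) + 1 (carry in) = 7 → 7(7), carry out 0
  col 2: F(15) + F(15) + 0 (carry in) = 30 → E(14), carry out 1
  col 3: 0(0) + 0(0) + 1 (carry in) = 1 → 1(1), carry out 0
Reading digits MSB→LSB: 1E72
Strip leading zeros: 1E72
= 0x1E72


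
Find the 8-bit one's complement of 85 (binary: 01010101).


Original: 01010101
Invert all bits:
  bit 0: 0 → 1
  bit 1: 1 → 0
  bit 2: 0 → 1
  bit 3: 1 → 0
  bit 4: 0 → 1
  bit 5: 1 → 0
  bit 6: 0 → 1
  bit 7: 1 → 0
= 10101010


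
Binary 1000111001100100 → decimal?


Positional values:
Bit 2: 1 × 2^2 = 4
Bit 5: 1 × 2^5 = 32
Bit 6: 1 × 2^6 = 64
Bit 9: 1 × 2^9 = 512
Bit 10: 1 × 2^10 = 1024
Bit 11: 1 × 2^11 = 2048
Bit 15: 1 × 2^15 = 32768
Sum = 4 + 32 + 64 + 512 + 1024 + 2048 + 32768
= 36452


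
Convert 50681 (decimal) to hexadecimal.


Divide by 16 repeatedly:
50681 ÷ 16 = 3167 remainder 9 (9)
3167 ÷ 16 = 197 remainder 15 (F)
197 ÷ 16 = 12 remainder 5 (5)
12 ÷ 16 = 0 remainder 12 (C)
Reading remainders bottom-up:
= 0xC5F9


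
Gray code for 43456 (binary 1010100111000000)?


Binary: 1010100111000000
Gray code: G = B XOR (B >> 1)
B >> 1 = 0101010011100000
1010100111000000 XOR 0101010011100000:
  1 XOR 0 = 1
  0 XOR 1 = 1
  1 XOR 0 = 1
  0 XOR 1 = 1
  1 XOR 0 = 1
  0 XOR 1 = 1
  0 XOR 0 = 0
  1 XOR 0 = 1
  1 XOR 1 = 0
  1 XOR 1 = 0
  0 XOR 1 = 1
  0 XOR 0 = 0
  0 XOR 0 = 0
  0 XOR 0 = 0
  0 XOR 0 = 0
  0 XOR 0 = 0
= 1111110100100000


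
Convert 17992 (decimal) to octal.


Divide by 8 repeatedly:
17992 ÷ 8 = 2249 remainder 0
2249 ÷ 8 = 281 remainder 1
281 ÷ 8 = 35 remainder 1
35 ÷ 8 = 4 remainder 3
4 ÷ 8 = 0 remainder 4
Reading remainders bottom-up:
= 0o43110


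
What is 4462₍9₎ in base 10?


Positional values (base 9):
  2 × 9^0 = 2 × 1 = 2
  6 × 9^1 = 6 × 9 = 54
  4 × 9^2 = 4 × 81 = 324
  4 × 9^3 = 4 × 729 = 2916
Sum = 2 + 54 + 324 + 2916
= 3296


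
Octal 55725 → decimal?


Positional values:
Position 0: 5 × 8^0 = 5
Position 1: 2 × 8^1 = 16
Position 2: 7 × 8^2 = 448
Position 3: 5 × 8^3 = 2560
Position 4: 5 × 8^4 = 20480
Sum = 5 + 16 + 448 + 2560 + 20480
= 23509


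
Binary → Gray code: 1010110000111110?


Binary: 1010110000111110
Gray code: G = B XOR (B >> 1)
B >> 1 = 0101011000011111
1010110000111110 XOR 0101011000011111:
  1 XOR 0 = 1
  0 XOR 1 = 1
  1 XOR 0 = 1
  0 XOR 1 = 1
  1 XOR 0 = 1
  1 XOR 1 = 0
  0 XOR 1 = 1
  0 XOR 0 = 0
  0 XOR 0 = 0
  0 XOR 0 = 0
  1 XOR 0 = 1
  1 XOR 1 = 0
  1 XOR 1 = 0
  1 XOR 1 = 0
  1 XOR 1 = 0
  0 XOR 1 = 1
= 1111101000100001


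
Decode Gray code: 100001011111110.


Gray code: 100001011111110
MSB stays the same: 1
Each subsequent bit = prev_binary XOR current_gray:
  B[1] = 1 XOR 0 = 1
  B[2] = 1 XOR 0 = 1
  B[3] = 1 XOR 0 = 1
  B[4] = 1 XOR 0 = 1
  B[5] = 1 XOR 1 = 0
  B[6] = 0 XOR 0 = 0
  B[7] = 0 XOR 1 = 1
  B[8] = 1 XOR 1 = 0
  B[9] = 0 XOR 1 = 1
  B[10] = 1 XOR 1 = 0
  B[11] = 0 XOR 1 = 1
  B[12] = 1 XOR 1 = 0
  B[13] = 0 XOR 1 = 1
  B[14] = 1 XOR 0 = 1
= 111110010101011 (31915 decimal)


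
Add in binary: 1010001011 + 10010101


Align and add column by column (LSB to MSB, carry propagating):
  01010001011
+ 00010010101
  -----------
  col 0: 1 + 1 + 0 (carry in) = 2 → bit 0, carry out 1
  col 1: 1 + 0 + 1 (carry in) = 2 → bit 0, carry out 1
  col 2: 0 + 1 + 1 (carry in) = 2 → bit 0, carry out 1
  col 3: 1 + 0 + 1 (carry in) = 2 → bit 0, carry out 1
  col 4: 0 + 1 + 1 (carry in) = 2 → bit 0, carry out 1
  col 5: 0 + 0 + 1 (carry in) = 1 → bit 1, carry out 0
  col 6: 0 + 0 + 0 (carry in) = 0 → bit 0, carry out 0
  col 7: 1 + 1 + 0 (carry in) = 2 → bit 0, carry out 1
  col 8: 0 + 0 + 1 (carry in) = 1 → bit 1, carry out 0
  col 9: 1 + 0 + 0 (carry in) = 1 → bit 1, carry out 0
  col 10: 0 + 0 + 0 (carry in) = 0 → bit 0, carry out 0
Reading bits MSB→LSB: 01100100000
Strip leading zeros: 1100100000
= 1100100000


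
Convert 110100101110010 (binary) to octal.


Group into 3-bit groups: 110100101110010
  110 = 6
  100 = 4
  101 = 5
  110 = 6
  010 = 2
= 0o64562


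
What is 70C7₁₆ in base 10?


Positional values:
Position 0: 7 × 16^0 = 7 × 1 = 7
Position 1: C × 16^1 = 12 × 16 = 192
Position 2: 0 × 16^2 = 0 × 256 = 0
Position 3: 7 × 16^3 = 7 × 4096 = 28672
Sum = 7 + 192 + 0 + 28672
= 28871


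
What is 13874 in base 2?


Divide by 2 repeatedly:
13874 ÷ 2 = 6937 remainder 0
6937 ÷ 2 = 3468 remainder 1
3468 ÷ 2 = 1734 remainder 0
1734 ÷ 2 = 867 remainder 0
867 ÷ 2 = 433 remainder 1
433 ÷ 2 = 216 remainder 1
216 ÷ 2 = 108 remainder 0
108 ÷ 2 = 54 remainder 0
54 ÷ 2 = 27 remainder 0
27 ÷ 2 = 13 remainder 1
13 ÷ 2 = 6 remainder 1
6 ÷ 2 = 3 remainder 0
3 ÷ 2 = 1 remainder 1
1 ÷ 2 = 0 remainder 1
Reading remainders bottom-up:
= 11011000110010


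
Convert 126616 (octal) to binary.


Each octal digit → 3 binary bits:
  1 = 001
  2 = 010
  6 = 110
  6 = 110
  1 = 001
  6 = 110
Concatenate: 001 010 110 110 001 110
= 001010110110001110


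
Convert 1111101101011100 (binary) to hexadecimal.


Group into 4-bit nibbles: 1111101101011100
  1111 = F
  1011 = B
  0101 = 5
  1100 = C
= 0xFB5C


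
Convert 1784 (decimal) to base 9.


Divide by 9 repeatedly:
1784 ÷ 9 = 198 remainder 2
198 ÷ 9 = 22 remainder 0
22 ÷ 9 = 2 remainder 4
2 ÷ 9 = 0 remainder 2
Reading remainders bottom-up:
= 2402


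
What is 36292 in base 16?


Divide by 16 repeatedly:
36292 ÷ 16 = 2268 remainder 4 (4)
2268 ÷ 16 = 141 remainder 12 (C)
141 ÷ 16 = 8 remainder 13 (D)
8 ÷ 16 = 0 remainder 8 (8)
Reading remainders bottom-up:
= 0x8DC4


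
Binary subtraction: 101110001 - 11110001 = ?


Align and subtract column by column (LSB to MSB, borrowing when needed):
  101110001
- 011110001
  ---------
  col 0: (1 - 0 borrow-in) - 1 → 1 - 1 = 0, borrow out 0
  col 1: (0 - 0 borrow-in) - 0 → 0 - 0 = 0, borrow out 0
  col 2: (0 - 0 borrow-in) - 0 → 0 - 0 = 0, borrow out 0
  col 3: (0 - 0 borrow-in) - 0 → 0 - 0 = 0, borrow out 0
  col 4: (1 - 0 borrow-in) - 1 → 1 - 1 = 0, borrow out 0
  col 5: (1 - 0 borrow-in) - 1 → 1 - 1 = 0, borrow out 0
  col 6: (1 - 0 borrow-in) - 1 → 1 - 1 = 0, borrow out 0
  col 7: (0 - 0 borrow-in) - 1 → borrow from next column: (0+2) - 1 = 1, borrow out 1
  col 8: (1 - 1 borrow-in) - 0 → 0 - 0 = 0, borrow out 0
Reading bits MSB→LSB: 010000000
Strip leading zeros: 10000000
= 10000000


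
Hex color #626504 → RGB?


Hex: #626504
R = 62₁₆ = 98
G = 65₁₆ = 101
B = 04₁₆ = 4
= RGB(98, 101, 4)


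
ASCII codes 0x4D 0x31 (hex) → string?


Codes (hex): 0x4D 0x31
Per-code ASCII lookup:
  0x4D = 77  (range 65-90: uppercase, 77 - 65 = 12) → 'M'
  0x31 = 49  (range 48-57: digits, 49 - 48 = 1) → '1'
= 'M1'


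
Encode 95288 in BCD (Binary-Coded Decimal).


Each digit → 4-bit binary:
  9 → 1001
  5 → 0101
  2 → 0010
  8 → 1000
  8 → 1000
= 1001 0101 0010 1000 1000


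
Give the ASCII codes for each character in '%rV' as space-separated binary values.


String: '%rV'  (3 characters)
Per-character ASCII lookup:
  '%': special character: '%' = 37 → 100101
  'r': lowercase starts at 97: 'r' = 97 + 17 = 114 → 1110010
  'V': uppercase starts at 65: 'V' = 65 + 21 = 86 → 1010110
= 100101 1110010 1010110


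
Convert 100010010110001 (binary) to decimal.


Positional values:
Bit 0: 1 × 2^0 = 1
Bit 4: 1 × 2^4 = 16
Bit 5: 1 × 2^5 = 32
Bit 7: 1 × 2^7 = 128
Bit 10: 1 × 2^10 = 1024
Bit 14: 1 × 2^14 = 16384
Sum = 1 + 16 + 32 + 128 + 1024 + 16384
= 17585


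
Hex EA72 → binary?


Each hex digit → 4 binary bits:
  E = 1110
  A = 1010
  7 = 0111
  2 = 0010
Concatenate: 1110 1010 0111 0010
= 1110101001110010


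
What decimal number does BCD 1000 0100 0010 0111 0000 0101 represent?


Each 4-bit group → digit:
  1000 → 8
  0100 → 4
  0010 → 2
  0111 → 7
  0000 → 0
  0101 → 5
= 842705


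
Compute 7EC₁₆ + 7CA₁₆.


Align and add column by column (LSB to MSB, each column mod 16 with carry):
  07EC
+ 07CA
  ----
  col 0: C(12) + A(10) + 0 (carry in) = 22 → 6(6), carry out 1
  col 1: E(14) + C(12) + 1 (carry in) = 27 → B(11), carry out 1
  col 2: 7(7) + 7(7) + 1 (carry in) = 15 → F(15), carry out 0
  col 3: 0(0) + 0(0) + 0 (carry in) = 0 → 0(0), carry out 0
Reading digits MSB→LSB: 0FB6
Strip leading zeros: FB6
= 0xFB6


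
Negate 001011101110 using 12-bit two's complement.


Original: 001011101110
Step 1 - Invert all bits: 110100010001
Step 2 - Add 1: 110100010001 + 1
= 110100010010 (represents -750)


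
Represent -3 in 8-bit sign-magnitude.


Sign bit: 1 (negative)
Magnitude: 3 = 0000011
= 10000011


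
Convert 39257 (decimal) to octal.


Divide by 8 repeatedly:
39257 ÷ 8 = 4907 remainder 1
4907 ÷ 8 = 613 remainder 3
613 ÷ 8 = 76 remainder 5
76 ÷ 8 = 9 remainder 4
9 ÷ 8 = 1 remainder 1
1 ÷ 8 = 0 remainder 1
Reading remainders bottom-up:
= 0o114531


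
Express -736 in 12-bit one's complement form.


Original: 001011100000
Invert all bits:
  bit 0: 0 → 1
  bit 1: 0 → 1
  bit 2: 1 → 0
  bit 3: 0 → 1
  bit 4: 1 → 0
  bit 5: 1 → 0
  bit 6: 1 → 0
  bit 7: 0 → 1
  bit 8: 0 → 1
  bit 9: 0 → 1
  bit 10: 0 → 1
  bit 11: 0 → 1
= 110100011111


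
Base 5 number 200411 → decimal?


Positional values (base 5):
  1 × 5^0 = 1 × 1 = 1
  1 × 5^1 = 1 × 5 = 5
  4 × 5^2 = 4 × 25 = 100
  0 × 5^3 = 0 × 125 = 0
  0 × 5^4 = 0 × 625 = 0
  2 × 5^5 = 2 × 3125 = 6250
Sum = 1 + 5 + 100 + 0 + 0 + 6250
= 6356


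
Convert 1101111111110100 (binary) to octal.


Group into 3-bit groups: 001101111111110100
  001 = 1
  101 = 5
  111 = 7
  111 = 7
  110 = 6
  100 = 4
= 0o157764


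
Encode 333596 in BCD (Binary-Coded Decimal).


Each digit → 4-bit binary:
  3 → 0011
  3 → 0011
  3 → 0011
  5 → 0101
  9 → 1001
  6 → 0110
= 0011 0011 0011 0101 1001 0110


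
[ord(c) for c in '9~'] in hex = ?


String: '9~'  (2 characters)
Per-character ASCII lookup:
  '9': digits start at 48: '9' = 48 + 9 = 57 → 0x39
  '~': special character: '~' = 126 → 0x7E
= 0x39 0x7E


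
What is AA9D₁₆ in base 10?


Positional values:
Position 0: D × 16^0 = 13 × 1 = 13
Position 1: 9 × 16^1 = 9 × 16 = 144
Position 2: A × 16^2 = 10 × 256 = 2560
Position 3: A × 16^3 = 10 × 4096 = 40960
Sum = 13 + 144 + 2560 + 40960
= 43677


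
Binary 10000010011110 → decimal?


Positional values:
Bit 1: 1 × 2^1 = 2
Bit 2: 1 × 2^2 = 4
Bit 3: 1 × 2^3 = 8
Bit 4: 1 × 2^4 = 16
Bit 7: 1 × 2^7 = 128
Bit 13: 1 × 2^13 = 8192
Sum = 2 + 4 + 8 + 16 + 128 + 8192
= 8350


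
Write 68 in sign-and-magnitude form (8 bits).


Sign bit: 0 (positive)
Magnitude: 68 = 1000100
= 01000100


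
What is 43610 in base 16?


Divide by 16 repeatedly:
43610 ÷ 16 = 2725 remainder 10 (A)
2725 ÷ 16 = 170 remainder 5 (5)
170 ÷ 16 = 10 remainder 10 (A)
10 ÷ 16 = 0 remainder 10 (A)
Reading remainders bottom-up:
= 0xAA5A


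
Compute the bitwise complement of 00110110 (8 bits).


Original: 00110110
Invert all bits:
  bit 0: 0 → 1
  bit 1: 0 → 1
  bit 2: 1 → 0
  bit 3: 1 → 0
  bit 4: 0 → 1
  bit 5: 1 → 0
  bit 6: 1 → 0
  bit 7: 0 → 1
= 11001001


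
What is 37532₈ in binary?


Each octal digit → 3 binary bits:
  3 = 011
  7 = 111
  5 = 101
  3 = 011
  2 = 010
Concatenate: 011 111 101 011 010
= 011111101011010


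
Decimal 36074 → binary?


Divide by 2 repeatedly:
36074 ÷ 2 = 18037 remainder 0
18037 ÷ 2 = 9018 remainder 1
9018 ÷ 2 = 4509 remainder 0
4509 ÷ 2 = 2254 remainder 1
2254 ÷ 2 = 1127 remainder 0
1127 ÷ 2 = 563 remainder 1
563 ÷ 2 = 281 remainder 1
281 ÷ 2 = 140 remainder 1
140 ÷ 2 = 70 remainder 0
70 ÷ 2 = 35 remainder 0
35 ÷ 2 = 17 remainder 1
17 ÷ 2 = 8 remainder 1
8 ÷ 2 = 4 remainder 0
4 ÷ 2 = 2 remainder 0
2 ÷ 2 = 1 remainder 0
1 ÷ 2 = 0 remainder 1
Reading remainders bottom-up:
= 1000110011101010


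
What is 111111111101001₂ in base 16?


Group into 4-bit nibbles: 0111111111101001
  0111 = 7
  1111 = F
  1110 = E
  1001 = 9
= 0x7FE9


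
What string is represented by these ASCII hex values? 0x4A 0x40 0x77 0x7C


Codes (hex): 0x4A 0x40 0x77 0x7C
Per-code ASCII lookup:
  0x4A = 74  (range 65-90: uppercase, 74 - 65 = 9) → 'J'
  0x40 = 64  (special character) → '@'
  0x77 = 119  (range 97-122: lowercase, 119 - 97 = 22) → 'w'
  0x7C = 124  (special character) → '|'
= 'J@w|'


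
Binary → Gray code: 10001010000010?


Binary: 10001010000010
Gray code: G = B XOR (B >> 1)
B >> 1 = 01000101000001
10001010000010 XOR 01000101000001:
  1 XOR 0 = 1
  0 XOR 1 = 1
  0 XOR 0 = 0
  0 XOR 0 = 0
  1 XOR 0 = 1
  0 XOR 1 = 1
  1 XOR 0 = 1
  0 XOR 1 = 1
  0 XOR 0 = 0
  0 XOR 0 = 0
  0 XOR 0 = 0
  0 XOR 0 = 0
  1 XOR 0 = 1
  0 XOR 1 = 1
= 11001111000011


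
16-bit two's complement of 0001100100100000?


Original: 0001100100100000
Step 1 - Invert all bits: 1110011011011111
Step 2 - Add 1: 1110011011011111 + 1
= 1110011011100000 (represents -6432)


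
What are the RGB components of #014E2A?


Hex: #014E2A
R = 01₁₆ = 1
G = 4E₁₆ = 78
B = 2A₁₆ = 42
= RGB(1, 78, 42)


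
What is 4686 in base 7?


Divide by 7 repeatedly:
4686 ÷ 7 = 669 remainder 3
669 ÷ 7 = 95 remainder 4
95 ÷ 7 = 13 remainder 4
13 ÷ 7 = 1 remainder 6
1 ÷ 7 = 0 remainder 1
Reading remainders bottom-up:
= 16443


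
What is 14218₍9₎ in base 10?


Positional values (base 9):
  8 × 9^0 = 8 × 1 = 8
  1 × 9^1 = 1 × 9 = 9
  2 × 9^2 = 2 × 81 = 162
  4 × 9^3 = 4 × 729 = 2916
  1 × 9^4 = 1 × 6561 = 6561
Sum = 8 + 9 + 162 + 2916 + 6561
= 9656


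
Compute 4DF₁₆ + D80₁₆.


Align and add column by column (LSB to MSB, each column mod 16 with carry):
  04DF
+ 0D80
  ----
  col 0: F(15) + 0(0) + 0 (carry in) = 15 → F(15), carry out 0
  col 1: D(13) + 8(8) + 0 (carry in) = 21 → 5(5), carry out 1
  col 2: 4(4) + D(13) + 1 (carry in) = 18 → 2(2), carry out 1
  col 3: 0(0) + 0(0) + 1 (carry in) = 1 → 1(1), carry out 0
Reading digits MSB→LSB: 125F
Strip leading zeros: 125F
= 0x125F


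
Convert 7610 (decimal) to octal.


Divide by 8 repeatedly:
7610 ÷ 8 = 951 remainder 2
951 ÷ 8 = 118 remainder 7
118 ÷ 8 = 14 remainder 6
14 ÷ 8 = 1 remainder 6
1 ÷ 8 = 0 remainder 1
Reading remainders bottom-up:
= 0o16672


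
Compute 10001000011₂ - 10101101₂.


Align and subtract column by column (LSB to MSB, borrowing when needed):
  10001000011
- 00010101101
  -----------
  col 0: (1 - 0 borrow-in) - 1 → 1 - 1 = 0, borrow out 0
  col 1: (1 - 0 borrow-in) - 0 → 1 - 0 = 1, borrow out 0
  col 2: (0 - 0 borrow-in) - 1 → borrow from next column: (0+2) - 1 = 1, borrow out 1
  col 3: (0 - 1 borrow-in) - 1 → borrow from next column: (-1+2) - 1 = 0, borrow out 1
  col 4: (0 - 1 borrow-in) - 0 → borrow from next column: (-1+2) - 0 = 1, borrow out 1
  col 5: (0 - 1 borrow-in) - 1 → borrow from next column: (-1+2) - 1 = 0, borrow out 1
  col 6: (1 - 1 borrow-in) - 0 → 0 - 0 = 0, borrow out 0
  col 7: (0 - 0 borrow-in) - 1 → borrow from next column: (0+2) - 1 = 1, borrow out 1
  col 8: (0 - 1 borrow-in) - 0 → borrow from next column: (-1+2) - 0 = 1, borrow out 1
  col 9: (0 - 1 borrow-in) - 0 → borrow from next column: (-1+2) - 0 = 1, borrow out 1
  col 10: (1 - 1 borrow-in) - 0 → 0 - 0 = 0, borrow out 0
Reading bits MSB→LSB: 01110010110
Strip leading zeros: 1110010110
= 1110010110


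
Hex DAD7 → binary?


Each hex digit → 4 binary bits:
  D = 1101
  A = 1010
  D = 1101
  7 = 0111
Concatenate: 1101 1010 1101 0111
= 1101101011010111


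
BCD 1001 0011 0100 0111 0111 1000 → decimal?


Each 4-bit group → digit:
  1001 → 9
  0011 → 3
  0100 → 4
  0111 → 7
  0111 → 7
  1000 → 8
= 934778


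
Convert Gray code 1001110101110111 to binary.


Gray code: 1001110101110111
MSB stays the same: 1
Each subsequent bit = prev_binary XOR current_gray:
  B[1] = 1 XOR 0 = 1
  B[2] = 1 XOR 0 = 1
  B[3] = 1 XOR 1 = 0
  B[4] = 0 XOR 1 = 1
  B[5] = 1 XOR 1 = 0
  B[6] = 0 XOR 0 = 0
  B[7] = 0 XOR 1 = 1
  B[8] = 1 XOR 0 = 1
  B[9] = 1 XOR 1 = 0
  B[10] = 0 XOR 1 = 1
  B[11] = 1 XOR 1 = 0
  B[12] = 0 XOR 0 = 0
  B[13] = 0 XOR 1 = 1
  B[14] = 1 XOR 1 = 0
  B[15] = 0 XOR 1 = 1
= 1110100110100101 (59813 decimal)


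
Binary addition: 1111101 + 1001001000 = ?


Align and add column by column (LSB to MSB, carry propagating):
  00001111101
+ 01001001000
  -----------
  col 0: 1 + 0 + 0 (carry in) = 1 → bit 1, carry out 0
  col 1: 0 + 0 + 0 (carry in) = 0 → bit 0, carry out 0
  col 2: 1 + 0 + 0 (carry in) = 1 → bit 1, carry out 0
  col 3: 1 + 1 + 0 (carry in) = 2 → bit 0, carry out 1
  col 4: 1 + 0 + 1 (carry in) = 2 → bit 0, carry out 1
  col 5: 1 + 0 + 1 (carry in) = 2 → bit 0, carry out 1
  col 6: 1 + 1 + 1 (carry in) = 3 → bit 1, carry out 1
  col 7: 0 + 0 + 1 (carry in) = 1 → bit 1, carry out 0
  col 8: 0 + 0 + 0 (carry in) = 0 → bit 0, carry out 0
  col 9: 0 + 1 + 0 (carry in) = 1 → bit 1, carry out 0
  col 10: 0 + 0 + 0 (carry in) = 0 → bit 0, carry out 0
Reading bits MSB→LSB: 01011000101
Strip leading zeros: 1011000101
= 1011000101


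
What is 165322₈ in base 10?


Positional values:
Position 0: 2 × 8^0 = 2
Position 1: 2 × 8^1 = 16
Position 2: 3 × 8^2 = 192
Position 3: 5 × 8^3 = 2560
Position 4: 6 × 8^4 = 24576
Position 5: 1 × 8^5 = 32768
Sum = 2 + 16 + 192 + 2560 + 24576 + 32768
= 60114


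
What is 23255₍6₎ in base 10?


Positional values (base 6):
  5 × 6^0 = 5 × 1 = 5
  5 × 6^1 = 5 × 6 = 30
  2 × 6^2 = 2 × 36 = 72
  3 × 6^3 = 3 × 216 = 648
  2 × 6^4 = 2 × 1296 = 2592
Sum = 5 + 30 + 72 + 648 + 2592
= 3347


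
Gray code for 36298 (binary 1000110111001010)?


Binary: 1000110111001010
Gray code: G = B XOR (B >> 1)
B >> 1 = 0100011011100101
1000110111001010 XOR 0100011011100101:
  1 XOR 0 = 1
  0 XOR 1 = 1
  0 XOR 0 = 0
  0 XOR 0 = 0
  1 XOR 0 = 1
  1 XOR 1 = 0
  0 XOR 1 = 1
  1 XOR 0 = 1
  1 XOR 1 = 0
  1 XOR 1 = 0
  0 XOR 1 = 1
  0 XOR 0 = 0
  1 XOR 0 = 1
  0 XOR 1 = 1
  1 XOR 0 = 1
  0 XOR 1 = 1
= 1100101100101111


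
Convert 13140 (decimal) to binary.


Divide by 2 repeatedly:
13140 ÷ 2 = 6570 remainder 0
6570 ÷ 2 = 3285 remainder 0
3285 ÷ 2 = 1642 remainder 1
1642 ÷ 2 = 821 remainder 0
821 ÷ 2 = 410 remainder 1
410 ÷ 2 = 205 remainder 0
205 ÷ 2 = 102 remainder 1
102 ÷ 2 = 51 remainder 0
51 ÷ 2 = 25 remainder 1
25 ÷ 2 = 12 remainder 1
12 ÷ 2 = 6 remainder 0
6 ÷ 2 = 3 remainder 0
3 ÷ 2 = 1 remainder 1
1 ÷ 2 = 0 remainder 1
Reading remainders bottom-up:
= 11001101010100


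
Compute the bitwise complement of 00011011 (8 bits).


Original: 00011011
Invert all bits:
  bit 0: 0 → 1
  bit 1: 0 → 1
  bit 2: 0 → 1
  bit 3: 1 → 0
  bit 4: 1 → 0
  bit 5: 0 → 1
  bit 6: 1 → 0
  bit 7: 1 → 0
= 11100100


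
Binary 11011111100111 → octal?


Group into 3-bit groups: 011011111100111
  011 = 3
  011 = 3
  111 = 7
  100 = 4
  111 = 7
= 0o33747


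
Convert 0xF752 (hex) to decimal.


Positional values:
Position 0: 2 × 16^0 = 2 × 1 = 2
Position 1: 5 × 16^1 = 5 × 16 = 80
Position 2: 7 × 16^2 = 7 × 256 = 1792
Position 3: F × 16^3 = 15 × 4096 = 61440
Sum = 2 + 80 + 1792 + 61440
= 63314


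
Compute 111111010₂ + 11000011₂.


Align and add column by column (LSB to MSB, carry propagating):
  0111111010
+ 0011000011
  ----------
  col 0: 0 + 1 + 0 (carry in) = 1 → bit 1, carry out 0
  col 1: 1 + 1 + 0 (carry in) = 2 → bit 0, carry out 1
  col 2: 0 + 0 + 1 (carry in) = 1 → bit 1, carry out 0
  col 3: 1 + 0 + 0 (carry in) = 1 → bit 1, carry out 0
  col 4: 1 + 0 + 0 (carry in) = 1 → bit 1, carry out 0
  col 5: 1 + 0 + 0 (carry in) = 1 → bit 1, carry out 0
  col 6: 1 + 1 + 0 (carry in) = 2 → bit 0, carry out 1
  col 7: 1 + 1 + 1 (carry in) = 3 → bit 1, carry out 1
  col 8: 1 + 0 + 1 (carry in) = 2 → bit 0, carry out 1
  col 9: 0 + 0 + 1 (carry in) = 1 → bit 1, carry out 0
Reading bits MSB→LSB: 1010111101
Strip leading zeros: 1010111101
= 1010111101


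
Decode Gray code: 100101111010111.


Gray code: 100101111010111
MSB stays the same: 1
Each subsequent bit = prev_binary XOR current_gray:
  B[1] = 1 XOR 0 = 1
  B[2] = 1 XOR 0 = 1
  B[3] = 1 XOR 1 = 0
  B[4] = 0 XOR 0 = 0
  B[5] = 0 XOR 1 = 1
  B[6] = 1 XOR 1 = 0
  B[7] = 0 XOR 1 = 1
  B[8] = 1 XOR 1 = 0
  B[9] = 0 XOR 0 = 0
  B[10] = 0 XOR 1 = 1
  B[11] = 1 XOR 0 = 1
  B[12] = 1 XOR 1 = 0
  B[13] = 0 XOR 1 = 1
  B[14] = 1 XOR 1 = 0
= 111001010011010 (29338 decimal)


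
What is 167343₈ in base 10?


Positional values:
Position 0: 3 × 8^0 = 3
Position 1: 4 × 8^1 = 32
Position 2: 3 × 8^2 = 192
Position 3: 7 × 8^3 = 3584
Position 4: 6 × 8^4 = 24576
Position 5: 1 × 8^5 = 32768
Sum = 3 + 32 + 192 + 3584 + 24576 + 32768
= 61155


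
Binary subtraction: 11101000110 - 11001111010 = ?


Align and subtract column by column (LSB to MSB, borrowing when needed):
  11101000110
- 11001111010
  -----------
  col 0: (0 - 0 borrow-in) - 0 → 0 - 0 = 0, borrow out 0
  col 1: (1 - 0 borrow-in) - 1 → 1 - 1 = 0, borrow out 0
  col 2: (1 - 0 borrow-in) - 0 → 1 - 0 = 1, borrow out 0
  col 3: (0 - 0 borrow-in) - 1 → borrow from next column: (0+2) - 1 = 1, borrow out 1
  col 4: (0 - 1 borrow-in) - 1 → borrow from next column: (-1+2) - 1 = 0, borrow out 1
  col 5: (0 - 1 borrow-in) - 1 → borrow from next column: (-1+2) - 1 = 0, borrow out 1
  col 6: (1 - 1 borrow-in) - 1 → borrow from next column: (0+2) - 1 = 1, borrow out 1
  col 7: (0 - 1 borrow-in) - 0 → borrow from next column: (-1+2) - 0 = 1, borrow out 1
  col 8: (1 - 1 borrow-in) - 0 → 0 - 0 = 0, borrow out 0
  col 9: (1 - 0 borrow-in) - 1 → 1 - 1 = 0, borrow out 0
  col 10: (1 - 0 borrow-in) - 1 → 1 - 1 = 0, borrow out 0
Reading bits MSB→LSB: 00011001100
Strip leading zeros: 11001100
= 11001100


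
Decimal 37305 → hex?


Divide by 16 repeatedly:
37305 ÷ 16 = 2331 remainder 9 (9)
2331 ÷ 16 = 145 remainder 11 (B)
145 ÷ 16 = 9 remainder 1 (1)
9 ÷ 16 = 0 remainder 9 (9)
Reading remainders bottom-up:
= 0x91B9


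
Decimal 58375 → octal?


Divide by 8 repeatedly:
58375 ÷ 8 = 7296 remainder 7
7296 ÷ 8 = 912 remainder 0
912 ÷ 8 = 114 remainder 0
114 ÷ 8 = 14 remainder 2
14 ÷ 8 = 1 remainder 6
1 ÷ 8 = 0 remainder 1
Reading remainders bottom-up:
= 0o162007


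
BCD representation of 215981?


Each digit → 4-bit binary:
  2 → 0010
  1 → 0001
  5 → 0101
  9 → 1001
  8 → 1000
  1 → 0001
= 0010 0001 0101 1001 1000 0001


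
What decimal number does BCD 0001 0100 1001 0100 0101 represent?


Each 4-bit group → digit:
  0001 → 1
  0100 → 4
  1001 → 9
  0100 → 4
  0101 → 5
= 14945


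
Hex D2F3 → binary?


Each hex digit → 4 binary bits:
  D = 1101
  2 = 0010
  F = 1111
  3 = 0011
Concatenate: 1101 0010 1111 0011
= 1101001011110011


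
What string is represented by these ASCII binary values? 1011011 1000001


Codes (binary): 1011011 1000001
Per-code ASCII lookup:
  1011011 = 91  (special character) → '['
  1000001 = 65  (range 65-90: uppercase, 65 - 65 = 0) → 'A'
= '[A'


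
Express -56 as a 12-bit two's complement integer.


Original: 000000111000
Step 1 - Invert all bits: 111111000111
Step 2 - Add 1: 111111000111 + 1
= 111111001000 (represents -56)


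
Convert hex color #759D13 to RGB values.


Hex: #759D13
R = 75₁₆ = 117
G = 9D₁₆ = 157
B = 13₁₆ = 19
= RGB(117, 157, 19)


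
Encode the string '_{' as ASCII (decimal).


String: '_{'  (2 characters)
Per-character ASCII lookup:
  '_': special character: '_' = 95
  '{': special character: '{' = 123
= 95 123


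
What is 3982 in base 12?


Divide by 12 repeatedly:
3982 ÷ 12 = 331 remainder 10
331 ÷ 12 = 27 remainder 7
27 ÷ 12 = 2 remainder 3
2 ÷ 12 = 0 remainder 2
Reading remainders bottom-up:
= 237A


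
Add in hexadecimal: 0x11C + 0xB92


Align and add column by column (LSB to MSB, each column mod 16 with carry):
  011C
+ 0B92
  ----
  col 0: C(12) + 2(2) + 0 (carry in) = 14 → E(14), carry out 0
  col 1: 1(1) + 9(9) + 0 (carry in) = 10 → A(10), carry out 0
  col 2: 1(1) + B(11) + 0 (carry in) = 12 → C(12), carry out 0
  col 3: 0(0) + 0(0) + 0 (carry in) = 0 → 0(0), carry out 0
Reading digits MSB→LSB: 0CAE
Strip leading zeros: CAE
= 0xCAE


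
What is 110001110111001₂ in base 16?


Group into 4-bit nibbles: 0110001110111001
  0110 = 6
  0011 = 3
  1011 = B
  1001 = 9
= 0x63B9


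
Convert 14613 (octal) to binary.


Each octal digit → 3 binary bits:
  1 = 001
  4 = 100
  6 = 110
  1 = 001
  3 = 011
Concatenate: 001 100 110 001 011
= 001100110001011


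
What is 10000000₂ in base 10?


Positional values:
Bit 7: 1 × 2^7 = 128
Sum = 128
= 128


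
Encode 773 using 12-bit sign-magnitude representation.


Sign bit: 0 (positive)
Magnitude: 773 = 01100000101
= 001100000101


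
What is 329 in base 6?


Divide by 6 repeatedly:
329 ÷ 6 = 54 remainder 5
54 ÷ 6 = 9 remainder 0
9 ÷ 6 = 1 remainder 3
1 ÷ 6 = 0 remainder 1
Reading remainders bottom-up:
= 1305


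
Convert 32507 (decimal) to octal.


Divide by 8 repeatedly:
32507 ÷ 8 = 4063 remainder 3
4063 ÷ 8 = 507 remainder 7
507 ÷ 8 = 63 remainder 3
63 ÷ 8 = 7 remainder 7
7 ÷ 8 = 0 remainder 7
Reading remainders bottom-up:
= 0o77373


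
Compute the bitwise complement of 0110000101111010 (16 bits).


Original: 0110000101111010
Invert all bits:
  bit 0: 0 → 1
  bit 1: 1 → 0
  bit 2: 1 → 0
  bit 3: 0 → 1
  bit 4: 0 → 1
  bit 5: 0 → 1
  bit 6: 0 → 1
  bit 7: 1 → 0
  bit 8: 0 → 1
  bit 9: 1 → 0
  bit 10: 1 → 0
  bit 11: 1 → 0
  bit 12: 1 → 0
  bit 13: 0 → 1
  bit 14: 1 → 0
  bit 15: 0 → 1
= 1001111010000101


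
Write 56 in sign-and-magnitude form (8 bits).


Sign bit: 0 (positive)
Magnitude: 56 = 0111000
= 00111000


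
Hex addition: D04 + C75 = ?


Align and add column by column (LSB to MSB, each column mod 16 with carry):
  0D04
+ 0C75
  ----
  col 0: 4(4) + 5(5) + 0 (carry in) = 9 → 9(9), carry out 0
  col 1: 0(0) + 7(7) + 0 (carry in) = 7 → 7(7), carry out 0
  col 2: D(13) + C(12) + 0 (carry in) = 25 → 9(9), carry out 1
  col 3: 0(0) + 0(0) + 1 (carry in) = 1 → 1(1), carry out 0
Reading digits MSB→LSB: 1979
Strip leading zeros: 1979
= 0x1979


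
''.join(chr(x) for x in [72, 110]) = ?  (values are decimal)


Codes (decimal): 72 110
Per-code ASCII lookup:
  72  (range 65-90: uppercase, 72 - 65 = 7) → 'H'
  110  (range 97-122: lowercase, 110 - 97 = 13) → 'n'
= 'Hn'


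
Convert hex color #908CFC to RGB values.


Hex: #908CFC
R = 90₁₆ = 144
G = 8C₁₆ = 140
B = FC₁₆ = 252
= RGB(144, 140, 252)


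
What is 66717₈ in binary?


Each octal digit → 3 binary bits:
  6 = 110
  6 = 110
  7 = 111
  1 = 001
  7 = 111
Concatenate: 110 110 111 001 111
= 110110111001111


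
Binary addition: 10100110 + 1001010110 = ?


Align and add column by column (LSB to MSB, carry propagating):
  00010100110
+ 01001010110
  -----------
  col 0: 0 + 0 + 0 (carry in) = 0 → bit 0, carry out 0
  col 1: 1 + 1 + 0 (carry in) = 2 → bit 0, carry out 1
  col 2: 1 + 1 + 1 (carry in) = 3 → bit 1, carry out 1
  col 3: 0 + 0 + 1 (carry in) = 1 → bit 1, carry out 0
  col 4: 0 + 1 + 0 (carry in) = 1 → bit 1, carry out 0
  col 5: 1 + 0 + 0 (carry in) = 1 → bit 1, carry out 0
  col 6: 0 + 1 + 0 (carry in) = 1 → bit 1, carry out 0
  col 7: 1 + 0 + 0 (carry in) = 1 → bit 1, carry out 0
  col 8: 0 + 0 + 0 (carry in) = 0 → bit 0, carry out 0
  col 9: 0 + 1 + 0 (carry in) = 1 → bit 1, carry out 0
  col 10: 0 + 0 + 0 (carry in) = 0 → bit 0, carry out 0
Reading bits MSB→LSB: 01011111100
Strip leading zeros: 1011111100
= 1011111100


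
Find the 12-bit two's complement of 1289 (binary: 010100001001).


Original: 010100001001
Step 1 - Invert all bits: 101011110110
Step 2 - Add 1: 101011110110 + 1
= 101011110111 (represents -1289)


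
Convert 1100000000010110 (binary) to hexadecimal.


Group into 4-bit nibbles: 1100000000010110
  1100 = C
  0000 = 0
  0001 = 1
  0110 = 6
= 0xC016


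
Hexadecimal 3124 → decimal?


Positional values:
Position 0: 4 × 16^0 = 4 × 1 = 4
Position 1: 2 × 16^1 = 2 × 16 = 32
Position 2: 1 × 16^2 = 1 × 256 = 256
Position 3: 3 × 16^3 = 3 × 4096 = 12288
Sum = 4 + 32 + 256 + 12288
= 12580
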